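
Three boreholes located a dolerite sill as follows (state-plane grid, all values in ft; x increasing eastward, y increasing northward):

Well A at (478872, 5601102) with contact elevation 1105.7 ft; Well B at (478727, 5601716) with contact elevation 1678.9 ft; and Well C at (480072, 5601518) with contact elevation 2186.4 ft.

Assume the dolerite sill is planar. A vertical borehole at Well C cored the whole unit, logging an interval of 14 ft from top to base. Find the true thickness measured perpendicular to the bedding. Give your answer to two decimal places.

9.02 ft

Two edge vectors: Well A→Well B = (-145, 614, 573.2), Well A→Well C = (1200, 416, 1080.7).
Normal n = (Well A→Well B) × (Well A→Well C) = (425098.6, 844541.5, -797120).
So ∂z/∂x = −n_x/n_z = 0.53329 and ∂z/∂y = −n_y/n_z = 1.05949.
|∇z| = √(a²+b²) = 1.18614, so dip δ = arctan(1.18614) = 49.87°.
True thickness = vertical thickness × cos δ = 14 × cos 49.87° = 9.02 ft.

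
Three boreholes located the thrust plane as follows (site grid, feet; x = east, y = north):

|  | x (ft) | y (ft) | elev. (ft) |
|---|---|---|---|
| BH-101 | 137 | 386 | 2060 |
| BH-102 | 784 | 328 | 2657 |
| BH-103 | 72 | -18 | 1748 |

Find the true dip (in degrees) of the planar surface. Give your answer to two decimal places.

49.12°

Let the plane be z = a·x + b·y + c.
BH-102−BH-101: 647a − 58b = 597;  BH-103−BH-101: −65a − 404b = −312.
Solving gives a = 0.97785, b = 0.61495.
Gradient magnitude |∇z| = √(a² + b²) = √(0.95619 + 0.37816) = 1.15514.
True dip = arctan(1.15514) = 49.12°, dipping toward WSW (azimuth ≈ 238°).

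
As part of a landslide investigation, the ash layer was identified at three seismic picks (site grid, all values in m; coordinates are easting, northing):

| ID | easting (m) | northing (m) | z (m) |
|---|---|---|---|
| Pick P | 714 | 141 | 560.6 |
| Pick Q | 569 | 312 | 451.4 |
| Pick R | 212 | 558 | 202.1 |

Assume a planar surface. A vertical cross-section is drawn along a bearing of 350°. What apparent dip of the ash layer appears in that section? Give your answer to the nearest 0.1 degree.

Let the plane be z = a·easting + b·northing + c.
Pick Q−Pick P: −145a + 171b = −109.2;  Pick R−Pick P: −502a + 417b = −358.5.
Solving gives a = 0.62131, b = −0.11175.
Unit vector along 350° is (sin 350°, cos 350°) = (-0.1736, 0.9848).
Slope in that direction = a·(-0.1736) + b·(0.9848) = −0.21794.
Apparent dip = arctan|0.21794| = 12.3° (true dip is 32.3°, so apparent ≤ true as expected).

12.3°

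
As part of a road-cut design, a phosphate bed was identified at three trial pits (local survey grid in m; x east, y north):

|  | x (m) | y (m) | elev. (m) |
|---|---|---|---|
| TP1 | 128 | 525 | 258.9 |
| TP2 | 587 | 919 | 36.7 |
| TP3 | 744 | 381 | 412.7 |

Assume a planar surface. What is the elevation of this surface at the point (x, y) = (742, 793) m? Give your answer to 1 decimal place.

Let the plane be z = a·x + b·y + c.
TP2−TP1: 459a + 394b = −222.2;  TP3−TP1: 616a − 144b = 153.8.
Solving gives a = 0.09262, b = −0.67186.
Then c = 258.9 − a·128 − b·525 = 599.77.
At (742, 793): z = 68.7 − 532.8 + 599.77 = 135.7 m.

135.7 m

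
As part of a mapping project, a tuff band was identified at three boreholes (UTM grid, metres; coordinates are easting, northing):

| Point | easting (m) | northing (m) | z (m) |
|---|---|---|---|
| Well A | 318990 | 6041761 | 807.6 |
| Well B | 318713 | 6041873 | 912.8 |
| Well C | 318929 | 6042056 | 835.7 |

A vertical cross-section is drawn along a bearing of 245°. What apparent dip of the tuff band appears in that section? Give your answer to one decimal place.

Two edge vectors: Well A→Well B = (-277, 112, 105.2), Well A→Well C = (-61, 295, 28.1).
Normal n = (Well A→Well B) × (Well A→Well C) = (-27886.8, 1366.5, -74883).
So ∂z/∂easting = −n_x/n_z = −0.37240 and ∂z/∂northing = −n_y/n_z = 0.01825.
Unit vector along 245° is (sin 245°, cos 245°) = (-0.9063, -0.4226).
Slope in that direction = a·(-0.9063) + b·(-0.4226) = 0.32980.
Apparent dip = arctan|0.32980| = 18.3° (true dip is 20.4°, so apparent ≤ true as expected).

18.3°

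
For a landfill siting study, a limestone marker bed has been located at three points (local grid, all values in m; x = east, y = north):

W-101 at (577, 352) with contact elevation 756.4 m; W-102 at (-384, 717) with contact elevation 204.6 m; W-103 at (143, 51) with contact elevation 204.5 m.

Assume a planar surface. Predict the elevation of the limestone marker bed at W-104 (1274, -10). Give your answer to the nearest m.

1093 m

Two edge vectors: W-101→W-102 = (-961, 365, -551.8), W-101→W-103 = (-434, -301, -551.9).
Normal n = (W-101→W-102) × (W-101→W-103) = (-367535.3, -290894.7, 447671).
So ∂z/∂x = −n_x/n_z = 0.82099 and ∂z/∂y = −n_y/n_z = 0.64980.
Intercept c from W-101: 756.4 − 473.71 − 228.73 = 53.96.
At (1274, -10): z = 1045.9 − 6.5 + 53.96 = 1093.4 m.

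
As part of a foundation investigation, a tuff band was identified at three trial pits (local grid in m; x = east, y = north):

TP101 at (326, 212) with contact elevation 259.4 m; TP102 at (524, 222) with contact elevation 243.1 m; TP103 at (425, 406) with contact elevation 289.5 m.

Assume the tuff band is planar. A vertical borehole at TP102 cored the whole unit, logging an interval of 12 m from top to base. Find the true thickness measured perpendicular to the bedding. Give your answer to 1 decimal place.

11.7 m

Two edge vectors: TP101→TP102 = (198, 10, -16.3), TP101→TP103 = (99, 194, 30.1).
Normal n = (TP101→TP102) × (TP101→TP103) = (3463.2, -7573.5, 37422).
So ∂z/∂x = −n_x/n_z = −0.09254 and ∂z/∂y = −n_y/n_z = 0.20238.
|∇z| = √(a²+b²) = 0.22254, so dip δ = arctan(0.22254) = 12.55°.
True thickness = vertical thickness × cos δ = 12 × cos 12.55° = 11.7 m.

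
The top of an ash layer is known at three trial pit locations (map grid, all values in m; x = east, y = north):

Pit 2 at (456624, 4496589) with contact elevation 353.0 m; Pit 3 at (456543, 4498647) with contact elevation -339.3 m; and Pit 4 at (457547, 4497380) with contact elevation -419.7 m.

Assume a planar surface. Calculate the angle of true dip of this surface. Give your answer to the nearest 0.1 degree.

32.6°

Two edge vectors: Pit 2→Pit 3 = (-81, 2058, -692.3), Pit 2→Pit 4 = (923, 791, -772.7).
Normal n = (Pit 2→Pit 3) × (Pit 2→Pit 4) = (-1042607.3, -701581.6, -1963605).
So ∂z/∂x = −n_x/n_z = −0.53097 and ∂z/∂y = −n_y/n_z = −0.35729.
Gradient magnitude |∇z| = √(a² + b²) = √(0.28192 + 0.12766) = 0.63999.
True dip = arctan(0.63999) = 32.6°, dipping toward NE (azimuth ≈ 056°).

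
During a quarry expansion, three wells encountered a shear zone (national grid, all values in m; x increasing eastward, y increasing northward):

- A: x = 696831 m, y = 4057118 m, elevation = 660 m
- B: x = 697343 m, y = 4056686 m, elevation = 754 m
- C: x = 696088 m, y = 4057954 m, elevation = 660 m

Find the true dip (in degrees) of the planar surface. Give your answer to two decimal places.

Let the plane be z = a·x + b·y + c.
B−A: 512a − 432b = 94;  C−A: −743a + 836b = 0.
Solving gives a = 0.73405, b = 0.65239.
Gradient magnitude |∇z| = √(a² + b²) = √(0.53882 + 0.42561) = 0.98206.
True dip = arctan(0.98206) = 44.48°, dipping toward SW (azimuth ≈ 228°).

44.48°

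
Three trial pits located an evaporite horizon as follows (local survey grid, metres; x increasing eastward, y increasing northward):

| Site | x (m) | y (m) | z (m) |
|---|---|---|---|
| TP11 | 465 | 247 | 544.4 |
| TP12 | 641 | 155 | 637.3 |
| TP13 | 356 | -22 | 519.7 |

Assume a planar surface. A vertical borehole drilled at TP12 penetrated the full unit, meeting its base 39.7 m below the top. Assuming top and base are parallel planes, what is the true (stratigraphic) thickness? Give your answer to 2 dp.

Two edge vectors: TP11→TP12 = (176, -92, 92.9), TP11→TP13 = (-109, -269, -24.7).
Normal n = (TP11→TP12) × (TP11→TP13) = (27262.5, -5778.9, -57372).
So ∂z/∂x = −n_x/n_z = 0.47519 and ∂z/∂y = −n_y/n_z = −0.10073.
|∇z| = √(a²+b²) = 0.48575, so dip δ = arctan(0.48575) = 25.91°.
True thickness = vertical thickness × cos δ = 39.7 × cos 25.91° = 35.71 m.

35.71 m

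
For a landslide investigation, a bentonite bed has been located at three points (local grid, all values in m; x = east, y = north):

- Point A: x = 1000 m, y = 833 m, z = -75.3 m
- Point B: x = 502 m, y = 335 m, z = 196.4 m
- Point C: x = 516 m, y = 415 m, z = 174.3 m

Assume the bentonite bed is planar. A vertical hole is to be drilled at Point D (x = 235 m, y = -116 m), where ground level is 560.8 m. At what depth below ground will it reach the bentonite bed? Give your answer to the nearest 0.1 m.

178.4 m

Let the plane be z = a·x + b·y + c.
Point B−Point A: −498a − 498b = 271.7;  Point C−Point A: −484a − 418b = 249.6.
Solving gives a = −0.326463, b = −0.219119.
Then c = -75.3 − a·1000 − b·833 = 433.69.
At (235, -116): z_contact = −76.72 + 25.42 + 433.69 = 382.39 m.
Depth below ground = 560.8 − 382.39 = 178.4 m.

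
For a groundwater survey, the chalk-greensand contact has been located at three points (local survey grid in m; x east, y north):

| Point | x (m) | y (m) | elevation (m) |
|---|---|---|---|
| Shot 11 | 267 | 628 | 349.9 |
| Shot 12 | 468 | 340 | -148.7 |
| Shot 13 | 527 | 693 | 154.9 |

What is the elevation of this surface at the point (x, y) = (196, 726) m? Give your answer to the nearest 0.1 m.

Two edge vectors: Shot 11→Shot 12 = (201, -288, -498.6), Shot 11→Shot 13 = (260, 65, -195).
Normal n = (Shot 11→Shot 12) × (Shot 11→Shot 13) = (88569, -90441, 87945).
So ∂z/∂x = −n_x/n_z = −1.00710 and ∂z/∂y = −n_y/n_z = 1.02838.
Intercept c from Shot 11: 349.9 + 268.89 − 645.82 = −27.03.
At (196, 726): z = −197.4 + 746.6 − 27.03 = 522.2 m.

522.2 m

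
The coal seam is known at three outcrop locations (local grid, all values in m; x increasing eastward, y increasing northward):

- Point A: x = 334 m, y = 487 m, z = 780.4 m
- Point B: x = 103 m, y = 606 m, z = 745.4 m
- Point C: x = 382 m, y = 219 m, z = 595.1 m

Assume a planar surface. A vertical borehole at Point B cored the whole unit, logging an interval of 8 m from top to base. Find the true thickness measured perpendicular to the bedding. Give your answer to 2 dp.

Let the plane be z = a·x + b·y + c.
Point B−Point A: −231a + 119b = −35;  Point C−Point A: 48a − 268b = −185.3.
Solving gives a = 0.55930, b = 0.79159.
|∇z| = √(a²+b²) = 0.96925, so dip δ = arctan(0.96925) = 44.11°.
True thickness = vertical thickness × cos δ = 8 × cos 44.11° = 5.74 m.

5.74 m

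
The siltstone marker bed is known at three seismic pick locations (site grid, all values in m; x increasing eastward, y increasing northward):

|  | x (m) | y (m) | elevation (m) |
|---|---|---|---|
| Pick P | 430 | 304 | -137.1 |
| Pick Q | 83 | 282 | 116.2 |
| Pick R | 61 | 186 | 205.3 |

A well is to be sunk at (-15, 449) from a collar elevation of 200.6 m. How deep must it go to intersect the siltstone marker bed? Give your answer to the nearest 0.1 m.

146.6 m

Let the plane be z = a·x + b·y + c.
Pick Q−Pick P: −347a − 22b = 253.3;  Pick R−Pick P: −369a − 118b = 342.4.
Solving gives a = −0.68102, b = −0.77206.
Then c = -137.1 − a·430 − b·304 = 390.45.
At (-15, 449): z_contact = 10.22 − 346.65 + 390.45 = 54.01 m.
Depth below ground = 200.6 − 54.01 = 146.6 m.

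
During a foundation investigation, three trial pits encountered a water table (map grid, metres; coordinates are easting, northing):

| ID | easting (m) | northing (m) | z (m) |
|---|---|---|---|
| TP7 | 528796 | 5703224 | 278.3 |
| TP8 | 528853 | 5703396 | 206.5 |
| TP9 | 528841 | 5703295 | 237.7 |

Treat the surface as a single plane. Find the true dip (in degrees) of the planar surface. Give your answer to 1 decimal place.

Two edge vectors: TP7→TP8 = (57, 172, -71.8), TP7→TP9 = (45, 71, -40.6).
Normal n = (TP7→TP8) × (TP7→TP9) = (-1885.4, -916.8, -3693).
So ∂z/∂easting = −n_x/n_z = −0.51053 and ∂z/∂northing = −n_y/n_z = −0.24825.
Gradient magnitude |∇z| = √(a² + b²) = √(0.26064 + 0.06163) = 0.56769.
True dip = arctan(0.56769) = 29.6°, dipping toward ENE (azimuth ≈ 064°).

29.6°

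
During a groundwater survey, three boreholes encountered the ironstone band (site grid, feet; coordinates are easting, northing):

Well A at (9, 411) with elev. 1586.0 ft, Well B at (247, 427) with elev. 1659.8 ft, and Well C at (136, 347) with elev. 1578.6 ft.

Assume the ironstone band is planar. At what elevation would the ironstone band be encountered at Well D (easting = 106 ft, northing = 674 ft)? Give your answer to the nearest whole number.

Let the plane be z = a·easting + b·northing + c.
Well B−Well A: 238a + 16b = 73.8;  Well C−Well A: 127a − 64b = −7.4.
Solving gives a = 0.26673, b = 0.64491.
Then c = 1586 − a·9 − b·411 = 1318.54.
At (106, 674): z = 28.3 + 434.7 + 1318.54 = 1781.5 ft.

1781 ft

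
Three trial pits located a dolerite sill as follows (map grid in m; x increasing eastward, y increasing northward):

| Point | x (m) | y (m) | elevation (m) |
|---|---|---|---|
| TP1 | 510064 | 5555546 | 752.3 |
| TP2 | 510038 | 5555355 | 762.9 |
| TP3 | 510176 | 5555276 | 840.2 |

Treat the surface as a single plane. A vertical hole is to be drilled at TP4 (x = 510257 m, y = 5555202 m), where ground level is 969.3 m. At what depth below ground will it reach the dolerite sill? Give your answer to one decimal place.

80.4 m

Let the plane be z = a·x + b·y + c.
TP2−TP1: −26a − 191b = 10.6;  TP3−TP1: 112a − 270b = 87.9.
Solving gives a = 0.490176686, b = −0.122223004.
Then c = 752.3 − a·510064 − b·5555546 = 429746.34.
At (510257, 5555202): z_contact = 250116.09 − 678973.48 + 429746.34 = 888.95 m.
Depth below ground = 969.3 − 888.95 = 80.4 m.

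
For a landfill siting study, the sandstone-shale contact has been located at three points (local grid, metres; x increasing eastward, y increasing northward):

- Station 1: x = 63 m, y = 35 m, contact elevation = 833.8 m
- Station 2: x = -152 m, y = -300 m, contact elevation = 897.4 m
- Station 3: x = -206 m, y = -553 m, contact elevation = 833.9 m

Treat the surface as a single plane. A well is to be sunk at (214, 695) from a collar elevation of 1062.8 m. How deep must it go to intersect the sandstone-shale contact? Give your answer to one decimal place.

Let the plane be z = a·x + b·y + c.
Station 2−Station 1: −215a − 335b = 63.6;  Station 3−Station 1: −269a − 588b = 0.1.
Solving gives a = −1.02915, b = 0.47065.
Then c = 833.8 − a·63 − b·35 = 882.16.
At (214, 695): z_contact = −220.24 + 327.10 + 882.16 = 989.03 m.
Depth below ground = 1062.8 − 989.03 = 73.8 m.

73.8 m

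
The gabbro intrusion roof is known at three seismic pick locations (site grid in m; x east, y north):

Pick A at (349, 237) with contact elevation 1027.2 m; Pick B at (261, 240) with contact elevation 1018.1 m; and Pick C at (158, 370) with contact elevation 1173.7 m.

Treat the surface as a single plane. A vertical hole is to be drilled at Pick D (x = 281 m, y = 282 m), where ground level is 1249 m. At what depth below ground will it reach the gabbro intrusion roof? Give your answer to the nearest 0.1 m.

Two edge vectors: Pick A→Pick B = (-88, 3, -9.1), Pick A→Pick C = (-191, 133, 146.5).
Normal n = (Pick A→Pick B) × (Pick A→Pick C) = (1649.8, 14630.1, -11131).
So ∂z/∂x = −n_x/n_z = 0.14822 and ∂z/∂y = −n_y/n_z = 1.31436.
Intercept c from Pick A: 1027.2 − 51.73 − 311.50 = 663.97.
At (281, 282): z_contact = 41.65 + 370.65 + 663.97 = 1076.27 m.
Depth below ground = 1249 − 1076.27 = 172.7 m.

172.7 m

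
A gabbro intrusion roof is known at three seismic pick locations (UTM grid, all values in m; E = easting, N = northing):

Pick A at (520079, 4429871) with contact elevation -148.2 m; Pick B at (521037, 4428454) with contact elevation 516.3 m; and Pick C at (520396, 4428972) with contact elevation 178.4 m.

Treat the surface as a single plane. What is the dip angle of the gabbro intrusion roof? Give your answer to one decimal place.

22.3°

Let the plane be z = a·E + b·N + c.
Pick B−Pick A: 958a − 1417b = 664.5;  Pick C−Pick A: 317a − 899b = 326.6.
Solving gives a = 0.32664, b = −0.24811.
Gradient magnitude |∇z| = √(a² + b²) = √(0.10669 + 0.06156) = 0.41019.
True dip = arctan(0.41019) = 22.3°, dipping toward NW (azimuth ≈ 307°).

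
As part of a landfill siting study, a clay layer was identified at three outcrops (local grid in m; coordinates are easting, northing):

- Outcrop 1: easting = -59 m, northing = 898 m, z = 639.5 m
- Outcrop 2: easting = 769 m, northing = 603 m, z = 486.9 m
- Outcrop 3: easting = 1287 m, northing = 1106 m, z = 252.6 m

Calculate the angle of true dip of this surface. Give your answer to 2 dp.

Let the plane be z = a·easting + b·northing + c.
Outcrop 2−Outcrop 1: 828a − 295b = −152.6;  Outcrop 3−Outcrop 1: 1346a + 208b = −386.9.
Solving gives a = −0.25624, b = −0.20192.
Gradient magnitude |∇z| = √(a² + b²) = √(0.06566 + 0.04077) = 0.32624.
True dip = arctan(0.32624) = 18.07°, dipping toward NE (azimuth ≈ 052°).

18.07°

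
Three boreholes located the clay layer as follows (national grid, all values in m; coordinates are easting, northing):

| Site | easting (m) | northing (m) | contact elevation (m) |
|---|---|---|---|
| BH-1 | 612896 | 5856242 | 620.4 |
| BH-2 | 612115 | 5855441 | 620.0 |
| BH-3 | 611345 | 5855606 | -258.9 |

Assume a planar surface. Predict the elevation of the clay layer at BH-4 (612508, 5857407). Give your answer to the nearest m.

-818 m

Two edge vectors: BH-1→BH-2 = (-781, -801, -0.4), BH-1→BH-3 = (-1551, -636, -879.3).
Normal n = (BH-1→BH-2) × (BH-1→BH-3) = (704064.9, -686112.9, -745635).
So ∂z/∂easting = −n_x/n_z = 0.94424873 and ∂z/∂northing = −n_y/n_z = −0.92017260.
Intercept c from BH-1: 620.4 − 578726.27 + 5388753.45 = 4810647.59.
At (612508, 5857407): z = 578359.9 − 5389825.5 + 4810647.59 = -818.0 m.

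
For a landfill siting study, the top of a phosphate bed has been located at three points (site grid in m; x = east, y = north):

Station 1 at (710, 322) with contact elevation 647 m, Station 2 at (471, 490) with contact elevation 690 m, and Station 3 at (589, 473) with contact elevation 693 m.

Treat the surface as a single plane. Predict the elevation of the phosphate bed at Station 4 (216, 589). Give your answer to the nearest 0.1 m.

Two edge vectors: Station 1→Station 2 = (-239, 168, 43), Station 1→Station 3 = (-121, 151, 46).
Normal n = (Station 1→Station 2) × (Station 1→Station 3) = (1235, 5791, -15761).
So ∂z/∂x = −n_x/n_z = 0.07836 and ∂z/∂y = −n_y/n_z = 0.36743.
Intercept c from Station 1: 647 − 55.63 − 118.31 = 473.05.
At (216, 589): z = 16.9 + 216.4 + 473.05 = 706.4 m.

706.4 m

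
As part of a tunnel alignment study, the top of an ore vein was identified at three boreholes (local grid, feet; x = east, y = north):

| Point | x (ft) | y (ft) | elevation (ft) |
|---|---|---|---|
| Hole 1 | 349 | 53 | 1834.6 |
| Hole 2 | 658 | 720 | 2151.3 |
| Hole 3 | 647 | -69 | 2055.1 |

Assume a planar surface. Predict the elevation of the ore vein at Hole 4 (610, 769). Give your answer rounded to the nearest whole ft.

2119 ft

Let the plane be z = a·x + b·y + c.
Hole 2−Hole 1: 309a + 667b = 316.7;  Hole 3−Hole 1: 298a − 122b = 220.5.
Solving gives a = 0.78537, b = 0.11098.
Then c = 1834.6 − a·349 − b·53 = 1554.63.
At (610, 769): z = 479.1 + 85.3 + 1554.63 = 2119.0 ft.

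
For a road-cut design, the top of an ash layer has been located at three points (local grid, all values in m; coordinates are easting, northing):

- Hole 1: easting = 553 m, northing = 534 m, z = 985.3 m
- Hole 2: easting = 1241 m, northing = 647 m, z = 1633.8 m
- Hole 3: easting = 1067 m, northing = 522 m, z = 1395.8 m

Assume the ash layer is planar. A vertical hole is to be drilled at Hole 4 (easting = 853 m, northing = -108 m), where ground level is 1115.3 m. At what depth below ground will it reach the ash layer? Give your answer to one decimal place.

377.7 m

Let the plane be z = a·easting + b·northing + c.
Hole 2−Hole 1: 688a + 113b = 648.5;  Hole 3−Hole 1: 514a − 12b = 410.5.
Solving gives a = 0.816553, b = 0.767358.
Then c = 985.3 − a·553 − b·534 = 123.98.
At (853, -108): z_contact = 696.52 − 82.87 + 123.98 = 737.62 m.
Depth below ground = 1115.3 − 737.62 = 377.7 m.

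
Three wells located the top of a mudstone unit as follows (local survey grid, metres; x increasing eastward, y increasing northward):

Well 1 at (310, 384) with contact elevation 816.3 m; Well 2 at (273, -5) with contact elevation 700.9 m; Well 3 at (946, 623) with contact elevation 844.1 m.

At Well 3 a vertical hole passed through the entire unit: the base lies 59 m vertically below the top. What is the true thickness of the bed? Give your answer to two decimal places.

56.33 m

Let the plane be z = a·x + b·y + c.
Well 2−Well 1: −37a − 389b = −115.4;  Well 3−Well 1: 636a + 239b = 27.8.
Solving gives a = −0.07028, b = 0.30334.
|∇z| = √(a²+b²) = 0.31138, so dip δ = arctan(0.31138) = 17.30°.
True thickness = vertical thickness × cos δ = 59 × cos 17.30° = 56.33 m.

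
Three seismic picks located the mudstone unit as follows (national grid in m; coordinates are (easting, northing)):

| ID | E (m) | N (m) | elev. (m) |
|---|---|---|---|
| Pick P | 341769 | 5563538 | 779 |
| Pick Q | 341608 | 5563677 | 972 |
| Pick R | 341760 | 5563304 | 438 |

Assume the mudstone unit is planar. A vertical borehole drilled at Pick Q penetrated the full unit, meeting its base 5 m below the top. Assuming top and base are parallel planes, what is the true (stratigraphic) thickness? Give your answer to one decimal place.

Two edge vectors: Pick P→Pick Q = (-161, 139, 193), Pick P→Pick R = (-9, -234, -341).
Normal n = (Pick P→Pick Q) × (Pick P→Pick R) = (-2237, -56638, 38925).
So ∂z/∂E = −n_x/n_z = 0.05747 and ∂z/∂N = −n_y/n_z = 1.45505.
|∇z| = √(a²+b²) = 1.45619, so dip δ = arctan(1.45619) = 55.52°.
True thickness = vertical thickness × cos δ = 5 × cos 55.52° = 2.8 m.

2.8 m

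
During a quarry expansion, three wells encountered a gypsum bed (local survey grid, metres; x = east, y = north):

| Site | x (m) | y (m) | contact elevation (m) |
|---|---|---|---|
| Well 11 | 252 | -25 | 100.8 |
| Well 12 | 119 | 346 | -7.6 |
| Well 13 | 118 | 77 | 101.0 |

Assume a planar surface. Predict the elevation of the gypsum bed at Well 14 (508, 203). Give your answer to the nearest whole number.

Let the plane be z = a·x + b·y + c.
Well 12−Well 11: −133a + 371b = −108.4;  Well 13−Well 11: −134a + 102b = 0.2.
Solving gives a = −0.30793, b = −0.40257.
Then c = 100.8 − a·252 − b·-25 = 168.33.
At (508, 203): z = −156.4 − 81.7 + 168.33 = -69.8 m.

-70 m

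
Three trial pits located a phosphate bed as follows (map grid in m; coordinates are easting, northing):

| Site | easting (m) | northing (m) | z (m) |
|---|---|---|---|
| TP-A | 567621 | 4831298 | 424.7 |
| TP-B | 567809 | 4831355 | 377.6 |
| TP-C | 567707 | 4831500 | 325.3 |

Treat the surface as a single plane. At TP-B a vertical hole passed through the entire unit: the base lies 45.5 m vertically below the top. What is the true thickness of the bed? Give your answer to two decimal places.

Let the plane be z = a·easting + b·northing + c.
TP-B−TP-A: 188a + 57b = −47.1;  TP-C−TP-A: 86a + 202b = −99.4.
Solving gives a = −0.11636, b = −0.44254.
|∇z| = √(a²+b²) = 0.45758, so dip δ = arctan(0.45758) = 24.59°.
True thickness = vertical thickness × cos δ = 45.5 × cos 24.59° = 41.37 m.

41.37 m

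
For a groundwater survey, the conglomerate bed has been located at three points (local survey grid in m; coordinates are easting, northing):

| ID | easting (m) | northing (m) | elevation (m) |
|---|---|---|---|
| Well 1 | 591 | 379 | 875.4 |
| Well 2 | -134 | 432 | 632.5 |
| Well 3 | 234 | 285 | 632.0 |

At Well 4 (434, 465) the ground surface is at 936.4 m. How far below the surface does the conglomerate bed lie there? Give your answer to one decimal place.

36.8 m

Two edge vectors: Well 1→Well 2 = (-725, 53, -242.9), Well 1→Well 3 = (-357, -94, -243.4).
Normal n = (Well 1→Well 2) × (Well 1→Well 3) = (-35732.8, -89749.7, 87071).
So ∂z/∂easting = −n_x/n_z = 0.41039 and ∂z/∂northing = −n_y/n_z = 1.03076.
Intercept c from Well 1: 875.4 − 242.54 − 390.66 = 242.20.
At (434, 465): z_contact = 178.11 + 479.31 + 242.20 = 899.62 m.
Depth below ground = 936.4 − 899.62 = 36.8 m.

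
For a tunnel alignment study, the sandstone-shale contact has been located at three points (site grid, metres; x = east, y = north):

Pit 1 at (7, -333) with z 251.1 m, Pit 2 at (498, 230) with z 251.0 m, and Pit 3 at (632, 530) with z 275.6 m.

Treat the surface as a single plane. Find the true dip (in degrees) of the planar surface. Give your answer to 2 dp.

Let the plane be z = a·x + b·y + c.
Pit 2−Pit 1: 491a + 563b = −0.1;  Pit 3−Pit 1: 625a + 863b = 24.5.
Solving gives a = −0.19316, b = 0.16828.
Gradient magnitude |∇z| = √(a² + b²) = √(0.03731 + 0.02832) = 0.25618.
True dip = arctan(0.25618) = 14.37°, dipping toward SE (azimuth ≈ 131°).

14.37°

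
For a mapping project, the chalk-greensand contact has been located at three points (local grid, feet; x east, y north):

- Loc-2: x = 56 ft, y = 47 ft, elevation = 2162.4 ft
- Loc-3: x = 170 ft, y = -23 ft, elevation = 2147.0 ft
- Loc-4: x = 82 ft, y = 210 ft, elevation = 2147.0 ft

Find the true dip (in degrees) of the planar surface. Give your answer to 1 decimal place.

Two edge vectors: Loc-2→Loc-3 = (114, -70, -15.4), Loc-2→Loc-4 = (26, 163, -15.4).
Normal n = (Loc-2→Loc-3) × (Loc-2→Loc-4) = (3588.2, 1355.2, 20402).
So ∂z/∂x = −n_x/n_z = −0.17587 and ∂z/∂y = −n_y/n_z = −0.06642.
Gradient magnitude |∇z| = √(a² + b²) = √(0.03093 + 0.00441) = 0.18800.
True dip = arctan(0.18800) = 10.6°, dipping toward ENE (azimuth ≈ 069°).

10.6°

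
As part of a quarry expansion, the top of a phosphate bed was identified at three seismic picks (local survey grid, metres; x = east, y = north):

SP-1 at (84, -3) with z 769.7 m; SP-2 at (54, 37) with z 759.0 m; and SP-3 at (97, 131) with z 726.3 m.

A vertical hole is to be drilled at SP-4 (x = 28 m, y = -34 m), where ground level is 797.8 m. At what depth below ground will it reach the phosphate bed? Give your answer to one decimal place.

14.5 m

Two edge vectors: SP-1→SP-2 = (-30, 40, -10.7), SP-1→SP-3 = (13, 134, -43.4).
Normal n = (SP-1→SP-2) × (SP-1→SP-3) = (-302.2, -1441.1, -4540).
So ∂z/∂x = −n_x/n_z = −0.06656 and ∂z/∂y = −n_y/n_z = −0.31742.
Intercept c from SP-1: 769.7 + 5.59 − 0.95 = 774.34.
At (28, -34): z_contact = −1.86 + 10.79 + 774.34 = 783.27 m.
Depth below ground = 797.8 − 783.27 = 14.5 m.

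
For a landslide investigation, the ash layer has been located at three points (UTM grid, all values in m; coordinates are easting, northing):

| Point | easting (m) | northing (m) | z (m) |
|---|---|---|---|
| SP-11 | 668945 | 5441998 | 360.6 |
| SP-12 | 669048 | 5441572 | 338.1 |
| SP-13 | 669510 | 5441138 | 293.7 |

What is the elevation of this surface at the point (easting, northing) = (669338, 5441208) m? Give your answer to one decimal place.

306.7 m

Two edge vectors: SP-11→SP-12 = (103, -426, -22.5), SP-11→SP-13 = (565, -860, -66.9).
Normal n = (SP-11→SP-12) × (SP-11→SP-13) = (9149.4, -5821.8, 152110).
So ∂z/∂easting = −n_x/n_z = −0.060149892 and ∂z/∂northing = −n_y/n_z = 0.038273618.
Intercept c from SP-11: 360.6 + 40236.97 − 208284.95 = −167687.38.
At (669338, 5441208): z = −40260.6 + 208254.7 − 167687.38 = 306.7 m.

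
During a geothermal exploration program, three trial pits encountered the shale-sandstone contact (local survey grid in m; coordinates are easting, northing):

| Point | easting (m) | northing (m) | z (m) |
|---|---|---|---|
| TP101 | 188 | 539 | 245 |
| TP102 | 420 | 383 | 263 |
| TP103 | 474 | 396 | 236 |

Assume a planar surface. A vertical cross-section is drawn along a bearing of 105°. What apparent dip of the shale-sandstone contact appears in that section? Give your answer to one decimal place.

9.8°

Two edge vectors: TP101→TP102 = (232, -156, 18), TP101→TP103 = (286, -143, -9).
Normal n = (TP101→TP102) × (TP101→TP103) = (3978, 7236, 11440).
So ∂z/∂easting = −n_x/n_z = −0.34773 and ∂z/∂northing = −n_y/n_z = −0.63252.
Unit vector along 105° is (sin 105°, cos 105°) = (0.9659, -0.2588).
Slope in that direction = a·(0.9659) + b·(-0.2588) = −0.17217.
Apparent dip = arctan|0.17217| = 9.8° (true dip is 35.8°, so apparent ≤ true as expected).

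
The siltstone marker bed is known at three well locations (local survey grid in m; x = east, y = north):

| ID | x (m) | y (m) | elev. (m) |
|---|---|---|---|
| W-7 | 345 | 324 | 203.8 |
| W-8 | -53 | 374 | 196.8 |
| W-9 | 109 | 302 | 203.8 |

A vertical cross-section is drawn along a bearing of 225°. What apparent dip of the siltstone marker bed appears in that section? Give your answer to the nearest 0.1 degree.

Two edge vectors: W-7→W-8 = (-398, 50, -7), W-7→W-9 = (-236, -22, 0).
Normal n = (W-7→W-8) × (W-7→W-9) = (-154, 1652, 20556).
So ∂z/∂x = −n_x/n_z = 0.00749 and ∂z/∂y = −n_y/n_z = −0.08037.
Unit vector along 225° is (sin 225°, cos 225°) = (-0.7071, -0.7071).
Slope in that direction = a·(-0.7071) + b·(-0.7071) = 0.05153.
Apparent dip = arctan|0.05153| = 2.9° (true dip is 4.6°, so apparent ≤ true as expected).

2.9°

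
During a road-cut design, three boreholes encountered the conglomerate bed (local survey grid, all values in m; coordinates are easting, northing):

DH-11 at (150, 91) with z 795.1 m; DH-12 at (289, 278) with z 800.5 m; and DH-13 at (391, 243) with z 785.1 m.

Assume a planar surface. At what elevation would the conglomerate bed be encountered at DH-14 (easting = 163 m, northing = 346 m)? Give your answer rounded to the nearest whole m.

822 m

Two edge vectors: DH-11→DH-12 = (139, 187, 5.4), DH-11→DH-13 = (241, 152, -10).
Normal n = (DH-11→DH-12) × (DH-11→DH-13) = (-2690.8, 2691.4, -23939).
So ∂z/∂easting = −n_x/n_z = −0.11240 and ∂z/∂northing = −n_y/n_z = 0.11243.
Intercept c from DH-11: 795.1 + 16.86 − 10.23 = 801.73.
At (163, 346): z = −18.3 + 38.9 + 801.73 = 822.3 m.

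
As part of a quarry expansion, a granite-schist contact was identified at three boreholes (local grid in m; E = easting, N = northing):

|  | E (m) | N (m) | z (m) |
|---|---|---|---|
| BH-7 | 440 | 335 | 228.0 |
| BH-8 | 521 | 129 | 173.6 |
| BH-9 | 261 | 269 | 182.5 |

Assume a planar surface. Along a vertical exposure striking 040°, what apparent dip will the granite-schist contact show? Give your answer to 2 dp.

18.34°

Two edge vectors: BH-7→BH-8 = (81, -206, -54.4), BH-7→BH-9 = (-179, -66, -45.5).
Normal n = (BH-7→BH-8) × (BH-7→BH-9) = (5782.6, 13423.1, -42220).
So ∂z/∂E = −n_x/n_z = 0.13696 and ∂z/∂N = −n_y/n_z = 0.31793.
Unit vector along 040° is (sin 40°, cos 40°) = (0.6428, 0.7660).
Slope in that direction = a·(0.6428) + b·(0.7660) = 0.33159.
Apparent dip = arctan|0.33159| = 18.34° (true dip is 19.1°, so apparent ≤ true as expected).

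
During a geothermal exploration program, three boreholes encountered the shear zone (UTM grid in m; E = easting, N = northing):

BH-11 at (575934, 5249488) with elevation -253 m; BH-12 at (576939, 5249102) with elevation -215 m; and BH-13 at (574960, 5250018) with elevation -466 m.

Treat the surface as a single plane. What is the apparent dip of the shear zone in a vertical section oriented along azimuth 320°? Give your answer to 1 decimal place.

Let the plane be z = a·E + b·N + c.
BH-12−BH-11: 1005a − 386b = 38;  BH-13−BH-11: −974a + 530b = −213.
Solving gives a = −0.39619, b = −1.12999.
Unit vector along 320° is (sin 320°, cos 320°) = (-0.6428, 0.7660).
Slope in that direction = a·(-0.6428) + b·(0.7660) = −0.61095.
Apparent dip = arctan|0.61095| = 31.4° (true dip is 50.1°, so apparent ≤ true as expected).

31.4°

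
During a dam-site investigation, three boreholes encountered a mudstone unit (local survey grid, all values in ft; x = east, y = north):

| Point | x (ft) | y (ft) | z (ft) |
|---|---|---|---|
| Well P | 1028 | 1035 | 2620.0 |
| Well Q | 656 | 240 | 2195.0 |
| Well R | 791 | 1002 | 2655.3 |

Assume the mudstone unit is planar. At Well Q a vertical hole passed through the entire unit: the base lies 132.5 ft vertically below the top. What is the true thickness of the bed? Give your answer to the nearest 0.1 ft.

Two edge vectors: Well P→Well Q = (-372, -795, -425), Well P→Well R = (-237, -33, 35.3).
Normal n = (Well P→Well Q) × (Well P→Well R) = (-42088.5, 113856.6, -176139).
So ∂z/∂x = −n_x/n_z = −0.23895 and ∂z/∂y = −n_y/n_z = 0.64640.
|∇z| = √(a²+b²) = 0.68915, so dip δ = arctan(0.68915) = 34.57°.
True thickness = vertical thickness × cos δ = 132.5 × cos 34.57° = 109.1 ft.

109.1 ft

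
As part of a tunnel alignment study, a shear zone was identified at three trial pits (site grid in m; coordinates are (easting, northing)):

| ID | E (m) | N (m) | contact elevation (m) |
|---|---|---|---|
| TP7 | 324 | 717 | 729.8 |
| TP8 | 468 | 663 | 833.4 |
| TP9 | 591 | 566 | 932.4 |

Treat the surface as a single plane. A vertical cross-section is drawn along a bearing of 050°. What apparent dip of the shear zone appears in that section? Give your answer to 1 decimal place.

Let the plane be z = a·E + b·N + c.
TP8−TP7: 144a − 54b = 103.6;  TP9−TP7: 267a − 151b = 202.6.
Solving gives a = 0.64199, b = −0.20655.
Unit vector along 050° is (sin 50°, cos 50°) = (0.7660, 0.6428).
Slope in that direction = a·(0.7660) + b·(0.6428) = 0.35902.
Apparent dip = arctan|0.35902| = 19.7° (true dip is 34.0°, so apparent ≤ true as expected).

19.7°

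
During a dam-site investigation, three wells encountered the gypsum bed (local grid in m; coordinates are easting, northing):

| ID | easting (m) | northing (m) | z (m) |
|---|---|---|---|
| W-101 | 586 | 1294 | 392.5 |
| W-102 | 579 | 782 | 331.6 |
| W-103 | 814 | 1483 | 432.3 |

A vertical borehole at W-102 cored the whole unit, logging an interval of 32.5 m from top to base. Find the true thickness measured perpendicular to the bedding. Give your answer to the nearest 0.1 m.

Let the plane be z = a·easting + b·northing + c.
W-102−W-101: −7a − 512b = −60.9;  W-103−W-101: 228a + 189b = 39.8.
Solving gives a = 0.07683, b = 0.11789.
|∇z| = √(a²+b²) = 0.14072, so dip δ = arctan(0.14072) = 8.01°.
True thickness = vertical thickness × cos δ = 32.5 × cos 8.01° = 32.2 m.

32.2 m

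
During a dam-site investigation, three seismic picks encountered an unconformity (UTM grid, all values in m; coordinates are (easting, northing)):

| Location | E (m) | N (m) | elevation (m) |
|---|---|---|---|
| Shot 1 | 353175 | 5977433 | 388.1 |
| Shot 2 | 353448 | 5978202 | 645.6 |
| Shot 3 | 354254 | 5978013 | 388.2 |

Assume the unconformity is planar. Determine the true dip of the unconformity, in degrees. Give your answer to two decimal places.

Let the plane be z = a·E + b·N + c.
Shot 2−Shot 1: 273a + 769b = 257.5;  Shot 3−Shot 1: 1079a + 580b = 0.1.
Solving gives a = −0.22233, b = 0.41378.
Gradient magnitude |∇z| = √(a² + b²) = √(0.04943 + 0.17121) = 0.46973.
True dip = arctan(0.46973) = 25.16°, dipping toward SSE (azimuth ≈ 152°).

25.16°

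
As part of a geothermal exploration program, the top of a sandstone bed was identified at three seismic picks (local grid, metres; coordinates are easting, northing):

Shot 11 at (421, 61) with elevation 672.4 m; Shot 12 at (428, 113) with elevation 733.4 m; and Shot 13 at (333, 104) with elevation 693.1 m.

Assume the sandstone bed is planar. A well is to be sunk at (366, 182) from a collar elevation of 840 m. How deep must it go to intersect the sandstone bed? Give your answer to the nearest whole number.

Let the plane be z = a·easting + b·northing + c.
Shot 12−Shot 11: 7a + 52b = 61;  Shot 13−Shot 11: −88a + 43b = 20.7.
Solving gives a = 0.31712, b = 1.13039.
Then c = 672.4 − a·421 − b·61 = 469.94.
At (366, 182): z_contact = 116.1 + 205.7 + 469.94 = 791.7 m.
Depth below ground = 840 − 791.7 = 48 m.

48 m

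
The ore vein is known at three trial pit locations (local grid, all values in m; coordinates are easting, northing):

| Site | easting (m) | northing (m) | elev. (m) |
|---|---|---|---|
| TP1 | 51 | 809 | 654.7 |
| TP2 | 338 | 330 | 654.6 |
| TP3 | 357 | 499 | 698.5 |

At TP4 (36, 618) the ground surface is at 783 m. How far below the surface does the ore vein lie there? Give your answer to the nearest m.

176 m

Let the plane be z = a·easting + b·northing + c.
TP2−TP1: 287a − 479b = −0.1;  TP3−TP1: 306a − 310b = 43.8.
Solving gives a = 0.36475, b = 0.21876.
Then c = 654.7 − a·51 − b·809 = 459.12.
At (36, 618): z_contact = 13.1 + 135.2 + 459.12 = 607.4 m.
Depth below ground = 783 − 607.4 = 176 m.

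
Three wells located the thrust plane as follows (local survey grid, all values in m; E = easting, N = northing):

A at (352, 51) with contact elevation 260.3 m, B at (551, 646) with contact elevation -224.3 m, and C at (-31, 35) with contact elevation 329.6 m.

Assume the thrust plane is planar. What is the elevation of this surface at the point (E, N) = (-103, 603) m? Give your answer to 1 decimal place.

-94.0 m

Let the plane be z = a·E + b·N + c.
B−A: 199a + 595b = −484.6;  C−A: −383a − 16b = 69.3.
Solving gives a = −0.14900, b = −0.76462.
Then c = 260.3 − a·352 − b·51 = 351.74.
At (-103, 603): z = 15.3 − 461.1 + 351.74 = -94.0 m.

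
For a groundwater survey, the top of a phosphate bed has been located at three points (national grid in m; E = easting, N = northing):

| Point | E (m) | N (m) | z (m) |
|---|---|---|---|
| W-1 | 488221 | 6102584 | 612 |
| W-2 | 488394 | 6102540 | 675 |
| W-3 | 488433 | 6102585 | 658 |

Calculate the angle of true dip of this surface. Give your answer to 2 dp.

Two edge vectors: W-1→W-2 = (173, -44, 63), W-1→W-3 = (212, 1, 46).
Normal n = (W-1→W-2) × (W-1→W-3) = (-2087, 5398, 9501).
So ∂z/∂E = −n_x/n_z = 0.21966 and ∂z/∂N = −n_y/n_z = −0.56815.
Gradient magnitude |∇z| = √(a² + b²) = √(0.04825 + 0.32280) = 0.60914.
True dip = arctan(0.60914) = 31.35°, dipping toward NNW (azimuth ≈ 339°).

31.35°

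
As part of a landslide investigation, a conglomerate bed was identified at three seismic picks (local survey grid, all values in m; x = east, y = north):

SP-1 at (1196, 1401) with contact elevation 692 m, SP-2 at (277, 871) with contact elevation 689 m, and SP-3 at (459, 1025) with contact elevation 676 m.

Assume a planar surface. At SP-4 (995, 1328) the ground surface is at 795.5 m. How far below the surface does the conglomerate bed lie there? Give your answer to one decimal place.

116.1 m

Let the plane be z = a·x + b·y + c.
SP-2−SP-1: −919a − 530b = −3;  SP-3−SP-1: −737a − 376b = −16.
Solving gives a = 0.163139, b = −0.277216.
Then c = 692 − a·1196 − b·1401 = 885.27.
At (995, 1328): z_contact = 162.32 − 368.14 + 885.27 = 679.45 m.
Depth below ground = 795.5 − 679.45 = 116.1 m.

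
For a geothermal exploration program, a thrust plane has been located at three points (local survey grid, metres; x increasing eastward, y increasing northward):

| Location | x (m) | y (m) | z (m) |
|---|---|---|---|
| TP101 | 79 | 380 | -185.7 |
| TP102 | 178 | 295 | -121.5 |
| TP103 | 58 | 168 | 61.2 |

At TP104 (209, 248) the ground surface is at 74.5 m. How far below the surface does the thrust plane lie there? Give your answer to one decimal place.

152.8 m

Two edge vectors: TP101→TP102 = (99, -85, 64.2), TP101→TP103 = (-21, -212, 246.9).
Normal n = (TP101→TP102) × (TP101→TP103) = (-7376.1, -25791.3, -22773).
So ∂z/∂x = −n_x/n_z = −0.32390 and ∂z/∂y = −n_y/n_z = −1.13254.
Intercept c from TP101: -185.7 + 25.59 + 430.36 = 270.25.
At (209, 248): z_contact = −67.69 − 280.87 + 270.25 = -78.31 m.
Depth below ground = 74.5 − (-78.31) = 152.8 m.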